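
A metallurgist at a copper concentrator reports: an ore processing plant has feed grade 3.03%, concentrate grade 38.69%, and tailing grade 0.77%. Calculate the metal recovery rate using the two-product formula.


Using the two-product formula:
R = 100 * c * (f - t) / (f * (c - t))
Numerator = 100 * 38.69 * (3.03 - 0.77)
= 100 * 38.69 * 2.26
= 8743.94
Denominator = 3.03 * (38.69 - 0.77)
= 3.03 * 37.92
= 114.8976
R = 8743.94 / 114.8976
= 76.102%

76.102%


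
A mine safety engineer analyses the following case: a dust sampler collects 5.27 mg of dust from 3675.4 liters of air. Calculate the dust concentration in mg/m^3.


1.4339 mg/m^3

Convert liters to m^3: 1 m^3 = 1000 L
Concentration = mass / volume * 1000
= 5.27 / 3675.4 * 1000
= 0.001433857539 * 1000
= 1.4339 mg/m^3


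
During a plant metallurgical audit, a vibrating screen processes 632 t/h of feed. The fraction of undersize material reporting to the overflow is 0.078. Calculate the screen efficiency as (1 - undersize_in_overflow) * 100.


92.2%

Screen efficiency = (1 - fraction of undersize in overflow) * 100
= (1 - 0.078) * 100
= 0.922 * 100
= 92.2%


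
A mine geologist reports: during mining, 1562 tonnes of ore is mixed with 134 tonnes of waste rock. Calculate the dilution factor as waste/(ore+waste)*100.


Total material = ore + waste
= 1562 + 134 = 1696 tonnes
Dilution = waste / total * 100
= 134 / 1696 * 100
= 0.07900943396 * 100
= 7.9009%

7.9009%


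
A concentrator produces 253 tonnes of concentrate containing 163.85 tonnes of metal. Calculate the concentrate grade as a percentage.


64.7628%

Grade = (metal in concentrate / concentrate mass) * 100
= (163.85 / 253) * 100
= 0.6476284585 * 100
= 64.7628%


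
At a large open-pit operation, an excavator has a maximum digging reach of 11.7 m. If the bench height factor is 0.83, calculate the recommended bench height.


9.711 m

Bench height = reach * factor
= 11.7 * 0.83
= 9.711 m


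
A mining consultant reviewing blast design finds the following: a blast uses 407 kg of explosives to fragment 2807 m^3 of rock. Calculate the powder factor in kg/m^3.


Powder factor = explosive mass / rock volume
= 407 / 2807
= 0.145 kg/m^3

0.145 kg/m^3


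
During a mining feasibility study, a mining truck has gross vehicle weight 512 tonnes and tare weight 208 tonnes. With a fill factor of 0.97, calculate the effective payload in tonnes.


294.88 tonnes

Maximum payload = gross - tare
= 512 - 208 = 304 tonnes
Effective payload = max payload * fill factor
= 304 * 0.97
= 294.88 tonnes


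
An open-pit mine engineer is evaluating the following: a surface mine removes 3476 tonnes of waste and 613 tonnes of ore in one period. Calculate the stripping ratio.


5.6705

Stripping ratio = waste tonnage / ore tonnage
= 3476 / 613
= 5.6705


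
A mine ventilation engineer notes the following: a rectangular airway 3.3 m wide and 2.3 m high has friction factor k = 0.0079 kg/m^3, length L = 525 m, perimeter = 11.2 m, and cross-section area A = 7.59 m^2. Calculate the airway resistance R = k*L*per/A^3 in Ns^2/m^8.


0.1062 Ns^2/m^8

Compute the numerator:
k * L * per = 0.0079 * 525 * 11.2
= 46.452
Compute the denominator:
A^3 = 7.59^3 = 437.245479
Resistance:
R = 46.452 / 437.245479
= 0.1062 Ns^2/m^8


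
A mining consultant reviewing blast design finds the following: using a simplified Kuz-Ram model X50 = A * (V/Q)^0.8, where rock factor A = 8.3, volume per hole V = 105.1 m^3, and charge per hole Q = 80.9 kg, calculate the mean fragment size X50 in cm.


Compute V/Q:
V/Q = 105.1 / 80.9 = 1.299134734
Raise to the power 0.8:
(V/Q)^0.8 = 1.299134734^0.8 = 1.232887234
Multiply by A:
X50 = 8.3 * 1.232887234
= 10.233 cm

10.233 cm


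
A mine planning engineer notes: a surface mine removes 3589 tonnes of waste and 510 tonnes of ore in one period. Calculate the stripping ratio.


7.0373

Stripping ratio = waste tonnage / ore tonnage
= 3589 / 510
= 7.0373


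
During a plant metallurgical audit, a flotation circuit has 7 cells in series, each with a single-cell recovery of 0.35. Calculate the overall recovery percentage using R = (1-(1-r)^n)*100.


Complement of single-cell recovery:
1 - r = 1 - 0.35 = 0.65
Raise to power n:
(1 - r)^7 = 0.65^7 = 0.04902227891
Overall recovery:
R = (1 - 0.04902227891) * 100
= 95.0978%

95.0978%


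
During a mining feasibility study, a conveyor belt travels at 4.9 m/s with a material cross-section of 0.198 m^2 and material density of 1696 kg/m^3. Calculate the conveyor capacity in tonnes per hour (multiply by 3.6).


5923.6531 t/h

Volumetric flow = speed * area
= 4.9 * 0.198 = 0.9702 m^3/s
Mass flow = volumetric * density
= 0.9702 * 1696 = 1645.4592 kg/s
Convert to t/h: multiply by 3.6
Capacity = 1645.4592 * 3.6
= 5923.6531 t/h


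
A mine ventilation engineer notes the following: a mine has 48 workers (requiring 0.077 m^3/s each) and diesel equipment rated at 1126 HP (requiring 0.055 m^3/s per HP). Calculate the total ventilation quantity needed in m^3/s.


65.626 m^3/s

Airflow for workers:
Q_people = 48 * 0.077 = 3.696 m^3/s
Airflow for diesel equipment:
Q_diesel = 1126 * 0.055 = 61.93 m^3/s
Total ventilation:
Q_total = 3.696 + 61.93
= 65.626 m^3/s


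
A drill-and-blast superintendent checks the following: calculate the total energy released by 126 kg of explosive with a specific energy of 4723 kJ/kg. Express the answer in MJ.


595.098 MJ

Energy = mass * specific_energy / 1000
= 126 * 4723 / 1000
= 595098 / 1000
= 595.098 MJ


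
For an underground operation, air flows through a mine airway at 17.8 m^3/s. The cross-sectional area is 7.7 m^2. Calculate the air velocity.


2.3117 m/s

Velocity = flow rate / cross-sectional area
= 17.8 / 7.7
= 2.3117 m/s


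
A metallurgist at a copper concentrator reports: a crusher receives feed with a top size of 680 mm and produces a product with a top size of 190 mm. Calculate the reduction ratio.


3.5789

Reduction ratio = feed size / product size
= 680 / 190
= 3.5789


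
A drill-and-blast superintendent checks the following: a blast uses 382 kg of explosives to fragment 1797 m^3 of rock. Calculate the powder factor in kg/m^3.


0.2126 kg/m^3

Powder factor = explosive mass / rock volume
= 382 / 1797
= 0.2126 kg/m^3


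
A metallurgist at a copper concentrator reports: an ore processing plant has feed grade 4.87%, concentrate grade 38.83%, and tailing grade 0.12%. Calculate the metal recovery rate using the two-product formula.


97.8383%

Using the two-product formula:
R = 100 * c * (f - t) / (f * (c - t))
Numerator = 100 * 38.83 * (4.87 - 0.12)
= 100 * 38.83 * 4.75
= 18444.25
Denominator = 4.87 * (38.83 - 0.12)
= 4.87 * 38.71
= 188.5177
R = 18444.25 / 188.5177
= 97.8383%


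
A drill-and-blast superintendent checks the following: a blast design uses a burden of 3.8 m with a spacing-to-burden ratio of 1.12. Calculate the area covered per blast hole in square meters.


16.1728 m^2

First, find the spacing:
Spacing = burden * ratio = 3.8 * 1.12
= 4.256 m
Then, calculate the area:
Area = burden * spacing = 3.8 * 4.256
= 16.1728 m^2


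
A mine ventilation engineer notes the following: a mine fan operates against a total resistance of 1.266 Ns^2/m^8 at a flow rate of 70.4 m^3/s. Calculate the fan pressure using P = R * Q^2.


Compute Q^2:
Q^2 = 70.4^2 = 4956.16
Compute pressure:
P = R * Q^2 = 1.266 * 4956.16
= 6274.4986 Pa

6274.4986 Pa


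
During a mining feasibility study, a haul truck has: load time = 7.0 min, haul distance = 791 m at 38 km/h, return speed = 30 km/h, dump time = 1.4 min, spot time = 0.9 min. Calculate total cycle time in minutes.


Convert haul speed to m/min: 38 * 1000/60 = 633.3333333 m/min
Haul time = 791 / 633.3333333 = 1.248947368 min
Convert return speed to m/min: 30 * 1000/60 = 500 m/min
Return time = 791 / 500 = 1.582 min
Total cycle time:
= 7.0 + 1.248947368 + 1.4 + 1.582 + 0.9
= 12.1309 min

12.1309 min


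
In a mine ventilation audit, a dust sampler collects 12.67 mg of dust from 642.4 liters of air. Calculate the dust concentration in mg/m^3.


Convert liters to m^3: 1 m^3 = 1000 L
Concentration = mass / volume * 1000
= 12.67 / 642.4 * 1000
= 0.01972291407 * 1000
= 19.7229 mg/m^3

19.7229 mg/m^3


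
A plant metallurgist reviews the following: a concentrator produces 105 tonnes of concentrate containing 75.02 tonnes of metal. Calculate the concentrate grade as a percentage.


Grade = (metal in concentrate / concentrate mass) * 100
= (75.02 / 105) * 100
= 0.7144761905 * 100
= 71.4476%

71.4476%


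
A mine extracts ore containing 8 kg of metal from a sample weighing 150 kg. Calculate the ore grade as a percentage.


5.3333%

Ore grade = (metal mass / ore mass) * 100
= (8 / 150) * 100
= 0.05333333333 * 100
= 5.3333%


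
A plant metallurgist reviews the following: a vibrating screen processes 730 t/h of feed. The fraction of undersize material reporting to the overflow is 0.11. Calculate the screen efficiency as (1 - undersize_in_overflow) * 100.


Screen efficiency = (1 - fraction of undersize in overflow) * 100
= (1 - 0.11) * 100
= 0.89 * 100
= 89.0%

89.0%


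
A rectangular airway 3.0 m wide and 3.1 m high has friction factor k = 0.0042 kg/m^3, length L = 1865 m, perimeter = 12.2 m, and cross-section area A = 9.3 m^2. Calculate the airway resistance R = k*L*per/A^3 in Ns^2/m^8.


0.1188 Ns^2/m^8

Compute the numerator:
k * L * per = 0.0042 * 1865 * 12.2
= 95.5626
Compute the denominator:
A^3 = 9.3^3 = 804.357
Resistance:
R = 95.5626 / 804.357
= 0.1188 Ns^2/m^8


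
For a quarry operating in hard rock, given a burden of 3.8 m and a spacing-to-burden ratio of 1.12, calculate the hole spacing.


Spacing = burden * ratio
= 3.8 * 1.12
= 4.256 m

4.256 m


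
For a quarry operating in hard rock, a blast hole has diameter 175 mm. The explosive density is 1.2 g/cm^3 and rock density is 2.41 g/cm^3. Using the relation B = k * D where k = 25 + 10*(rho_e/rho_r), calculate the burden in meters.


5.2464 m

First, compute k:
rho_e / rho_r = 1.2 / 2.41 = 0.4979253112
k = 25 + 10 * 0.4979253112 = 29.97925311
Then, compute burden:
B = k * D / 1000 = 29.97925311 * 175 / 1000
= 5246.369295 / 1000
= 5.2464 m


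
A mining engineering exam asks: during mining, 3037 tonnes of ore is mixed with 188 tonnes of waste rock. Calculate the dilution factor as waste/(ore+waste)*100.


5.8295%

Total material = ore + waste
= 3037 + 188 = 3225 tonnes
Dilution = waste / total * 100
= 188 / 3225 * 100
= 0.05829457364 * 100
= 5.8295%


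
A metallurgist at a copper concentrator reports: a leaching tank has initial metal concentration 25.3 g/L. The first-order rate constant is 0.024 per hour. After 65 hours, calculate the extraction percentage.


Compute the exponent:
-k * t = -0.024 * 65 = -1.56
Remaining concentration:
C = 25.3 * exp(-1.56)
= 25.3 * 0.2101360712
= 5.316442601 g/L
Extracted = 25.3 - 5.316442601 = 19.9835574 g/L
Extraction % = 19.9835574 / 25.3 * 100
= 78.9864%

78.9864%


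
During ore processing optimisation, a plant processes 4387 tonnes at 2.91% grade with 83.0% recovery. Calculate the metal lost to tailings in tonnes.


Total metal in feed:
= 4387 * 2.91 / 100 = 127.6617 tonnes
Metal recovered:
= 127.6617 * 83.0 / 100 = 105.959211 tonnes
Metal lost to tailings:
= 127.6617 - 105.959211
= 21.7025 tonnes

21.7025 tonnes


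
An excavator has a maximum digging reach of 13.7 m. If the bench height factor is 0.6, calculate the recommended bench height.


8.22 m

Bench height = reach * factor
= 13.7 * 0.6
= 8.22 m


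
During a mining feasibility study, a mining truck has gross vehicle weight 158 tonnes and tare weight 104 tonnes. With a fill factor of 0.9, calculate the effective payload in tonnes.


48.6 tonnes

Maximum payload = gross - tare
= 158 - 104 = 54 tonnes
Effective payload = max payload * fill factor
= 54 * 0.9
= 48.6 tonnes


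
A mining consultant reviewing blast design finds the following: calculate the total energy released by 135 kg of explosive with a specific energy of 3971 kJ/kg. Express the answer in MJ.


536.085 MJ

Energy = mass * specific_energy / 1000
= 135 * 3971 / 1000
= 536085 / 1000
= 536.085 MJ


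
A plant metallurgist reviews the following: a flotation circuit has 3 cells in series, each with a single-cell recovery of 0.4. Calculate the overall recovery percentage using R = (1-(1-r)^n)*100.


78.4%

Complement of single-cell recovery:
1 - r = 1 - 0.4 = 0.6
Raise to power n:
(1 - r)^3 = 0.6^3 = 0.216
Overall recovery:
R = (1 - 0.216) * 100
= 78.4%


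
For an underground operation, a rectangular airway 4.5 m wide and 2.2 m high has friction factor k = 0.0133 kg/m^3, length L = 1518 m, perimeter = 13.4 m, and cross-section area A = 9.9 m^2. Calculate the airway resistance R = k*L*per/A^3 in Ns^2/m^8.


Compute the numerator:
k * L * per = 0.0133 * 1518 * 13.4
= 270.53796
Compute the denominator:
A^3 = 9.9^3 = 970.299
Resistance:
R = 270.53796 / 970.299
= 0.2788 Ns^2/m^8

0.2788 Ns^2/m^8


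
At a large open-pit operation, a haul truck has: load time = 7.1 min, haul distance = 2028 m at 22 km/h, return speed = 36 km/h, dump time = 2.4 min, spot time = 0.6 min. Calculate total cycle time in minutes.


Convert haul speed to m/min: 22 * 1000/60 = 366.6666667 m/min
Haul time = 2028 / 366.6666667 = 5.530909091 min
Convert return speed to m/min: 36 * 1000/60 = 600 m/min
Return time = 2028 / 600 = 3.38 min
Total cycle time:
= 7.1 + 5.530909091 + 2.4 + 3.38 + 0.6
= 19.0109 min

19.0109 min


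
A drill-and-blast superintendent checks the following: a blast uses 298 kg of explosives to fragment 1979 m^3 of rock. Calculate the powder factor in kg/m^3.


0.1506 kg/m^3

Powder factor = explosive mass / rock volume
= 298 / 1979
= 0.1506 kg/m^3


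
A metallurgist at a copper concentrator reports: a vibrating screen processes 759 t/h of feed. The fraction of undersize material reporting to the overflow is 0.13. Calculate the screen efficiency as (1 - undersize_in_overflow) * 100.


Screen efficiency = (1 - fraction of undersize in overflow) * 100
= (1 - 0.13) * 100
= 0.87 * 100
= 87.0%

87.0%


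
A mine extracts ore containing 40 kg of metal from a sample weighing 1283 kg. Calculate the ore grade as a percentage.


Ore grade = (metal mass / ore mass) * 100
= (40 / 1283) * 100
= 0.03117692907 * 100
= 3.1177%

3.1177%


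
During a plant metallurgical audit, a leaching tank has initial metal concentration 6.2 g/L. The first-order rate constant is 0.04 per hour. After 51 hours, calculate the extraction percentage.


86.9971%

Compute the exponent:
-k * t = -0.04 * 51 = -2.04
Remaining concentration:
C = 6.2 * exp(-2.04)
= 6.2 * 0.1300287109
= 0.8061780074 g/L
Extracted = 6.2 - 0.8061780074 = 5.393821993 g/L
Extraction % = 5.393821993 / 6.2 * 100
= 86.9971%


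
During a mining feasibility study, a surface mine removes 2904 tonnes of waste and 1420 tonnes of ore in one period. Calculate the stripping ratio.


2.0451

Stripping ratio = waste tonnage / ore tonnage
= 2904 / 1420
= 2.0451


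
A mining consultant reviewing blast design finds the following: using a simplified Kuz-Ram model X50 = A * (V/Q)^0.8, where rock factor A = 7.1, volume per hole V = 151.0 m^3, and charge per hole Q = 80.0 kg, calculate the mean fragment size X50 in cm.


Compute V/Q:
V/Q = 151.0 / 80.0 = 1.8875
Raise to the power 0.8:
(V/Q)^0.8 = 1.8875^0.8 = 1.662300625
Multiply by A:
X50 = 7.1 * 1.662300625
= 11.8023 cm

11.8023 cm


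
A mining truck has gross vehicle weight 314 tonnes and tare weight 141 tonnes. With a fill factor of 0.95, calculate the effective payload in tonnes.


Maximum payload = gross - tare
= 314 - 141 = 173 tonnes
Effective payload = max payload * fill factor
= 173 * 0.95
= 164.35 tonnes

164.35 tonnes


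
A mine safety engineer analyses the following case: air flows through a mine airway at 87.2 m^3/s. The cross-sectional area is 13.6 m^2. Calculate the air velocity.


6.4118 m/s

Velocity = flow rate / cross-sectional area
= 87.2 / 13.6
= 6.4118 m/s


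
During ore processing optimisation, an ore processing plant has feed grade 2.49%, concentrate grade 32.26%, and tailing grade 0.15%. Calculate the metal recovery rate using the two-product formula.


94.4149%

Using the two-product formula:
R = 100 * c * (f - t) / (f * (c - t))
Numerator = 100 * 32.26 * (2.49 - 0.15)
= 100 * 32.26 * 2.34
= 7548.84
Denominator = 2.49 * (32.26 - 0.15)
= 2.49 * 32.11
= 79.9539
R = 7548.84 / 79.9539
= 94.4149%


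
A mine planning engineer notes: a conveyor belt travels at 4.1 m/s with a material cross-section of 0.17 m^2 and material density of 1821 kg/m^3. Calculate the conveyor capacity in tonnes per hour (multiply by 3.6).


4569.2532 t/h

Volumetric flow = speed * area
= 4.1 * 0.17 = 0.697 m^3/s
Mass flow = volumetric * density
= 0.697 * 1821 = 1269.237 kg/s
Convert to t/h: multiply by 3.6
Capacity = 1269.237 * 3.6
= 4569.2532 t/h


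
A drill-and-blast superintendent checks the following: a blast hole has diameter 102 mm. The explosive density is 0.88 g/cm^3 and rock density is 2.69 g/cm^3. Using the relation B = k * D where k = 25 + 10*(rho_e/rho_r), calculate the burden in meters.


2.8837 m

First, compute k:
rho_e / rho_r = 0.88 / 2.69 = 0.3271375465
k = 25 + 10 * 0.3271375465 = 28.27137546
Then, compute burden:
B = k * D / 1000 = 28.27137546 * 102 / 1000
= 2883.680297 / 1000
= 2.8837 m


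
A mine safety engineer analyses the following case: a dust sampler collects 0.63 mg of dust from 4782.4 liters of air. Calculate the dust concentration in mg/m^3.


Convert liters to m^3: 1 m^3 = 1000 L
Concentration = mass / volume * 1000
= 0.63 / 4782.4 * 1000
= 0.0001317330211 * 1000
= 0.1317 mg/m^3

0.1317 mg/m^3


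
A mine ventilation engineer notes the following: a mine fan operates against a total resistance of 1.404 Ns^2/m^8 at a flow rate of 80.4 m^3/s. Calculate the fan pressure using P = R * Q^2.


Compute Q^2:
Q^2 = 80.4^2 = 6464.16
Compute pressure:
P = R * Q^2 = 1.404 * 6464.16
= 9075.6806 Pa

9075.6806 Pa


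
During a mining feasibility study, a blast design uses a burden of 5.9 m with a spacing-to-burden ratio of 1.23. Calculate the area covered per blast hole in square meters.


42.8163 m^2

First, find the spacing:
Spacing = burden * ratio = 5.9 * 1.23
= 7.257 m
Then, calculate the area:
Area = burden * spacing = 5.9 * 7.257
= 42.8163 m^2


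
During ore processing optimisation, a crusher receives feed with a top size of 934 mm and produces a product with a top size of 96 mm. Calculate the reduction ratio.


Reduction ratio = feed size / product size
= 934 / 96
= 9.7292

9.7292


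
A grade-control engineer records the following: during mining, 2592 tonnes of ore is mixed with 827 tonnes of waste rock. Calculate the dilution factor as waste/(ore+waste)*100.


Total material = ore + waste
= 2592 + 827 = 3419 tonnes
Dilution = waste / total * 100
= 827 / 3419 * 100
= 0.2418835917 * 100
= 24.1884%

24.1884%


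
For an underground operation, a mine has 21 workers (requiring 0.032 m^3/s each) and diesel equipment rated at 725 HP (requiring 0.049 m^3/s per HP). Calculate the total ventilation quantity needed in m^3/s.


Airflow for workers:
Q_people = 21 * 0.032 = 0.672 m^3/s
Airflow for diesel equipment:
Q_diesel = 725 * 0.049 = 35.525 m^3/s
Total ventilation:
Q_total = 0.672 + 35.525
= 36.197 m^3/s

36.197 m^3/s


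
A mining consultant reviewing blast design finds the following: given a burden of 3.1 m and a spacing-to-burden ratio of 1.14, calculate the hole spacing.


3.534 m

Spacing = burden * ratio
= 3.1 * 1.14
= 3.534 m


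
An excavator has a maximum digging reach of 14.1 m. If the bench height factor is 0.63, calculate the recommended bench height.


8.883 m

Bench height = reach * factor
= 14.1 * 0.63
= 8.883 m


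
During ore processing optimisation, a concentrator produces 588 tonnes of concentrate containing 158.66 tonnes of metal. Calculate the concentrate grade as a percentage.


26.983%

Grade = (metal in concentrate / concentrate mass) * 100
= (158.66 / 588) * 100
= 0.269829932 * 100
= 26.983%


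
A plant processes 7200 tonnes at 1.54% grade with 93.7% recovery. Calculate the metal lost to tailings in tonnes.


Total metal in feed:
= 7200 * 1.54 / 100 = 110.88 tonnes
Metal recovered:
= 110.88 * 93.7 / 100 = 103.89456 tonnes
Metal lost to tailings:
= 110.88 - 103.89456
= 6.9854 tonnes

6.9854 tonnes


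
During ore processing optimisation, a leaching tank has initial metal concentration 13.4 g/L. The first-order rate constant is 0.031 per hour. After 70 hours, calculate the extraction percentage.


Compute the exponent:
-k * t = -0.031 * 70 = -2.17
Remaining concentration:
C = 13.4 * exp(-2.17)
= 13.4 * 0.1141776169
= 1.529980067 g/L
Extracted = 13.4 - 1.529980067 = 11.87001993 g/L
Extraction % = 11.87001993 / 13.4 * 100
= 88.5822%

88.5822%


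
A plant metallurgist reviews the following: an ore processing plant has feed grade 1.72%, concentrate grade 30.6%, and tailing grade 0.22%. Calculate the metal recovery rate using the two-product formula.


Using the two-product formula:
R = 100 * c * (f - t) / (f * (c - t))
Numerator = 100 * 30.6 * (1.72 - 0.22)
= 100 * 30.6 * 1.5
= 4590.0
Denominator = 1.72 * (30.6 - 0.22)
= 1.72 * 30.38
= 52.2536
R = 4590.0 / 52.2536
= 87.8408%

87.8408%


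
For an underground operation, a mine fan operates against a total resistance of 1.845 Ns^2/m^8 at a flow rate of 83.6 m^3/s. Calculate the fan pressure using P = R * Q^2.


12894.6312 Pa

Compute Q^2:
Q^2 = 83.6^2 = 6988.96
Compute pressure:
P = R * Q^2 = 1.845 * 6988.96
= 12894.6312 Pa


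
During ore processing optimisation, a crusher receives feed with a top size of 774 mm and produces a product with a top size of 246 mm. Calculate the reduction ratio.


Reduction ratio = feed size / product size
= 774 / 246
= 3.1463

3.1463


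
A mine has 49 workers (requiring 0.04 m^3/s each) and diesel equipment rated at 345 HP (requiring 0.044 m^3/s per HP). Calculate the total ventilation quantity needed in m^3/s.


17.14 m^3/s

Airflow for workers:
Q_people = 49 * 0.04 = 1.96 m^3/s
Airflow for diesel equipment:
Q_diesel = 345 * 0.044 = 15.18 m^3/s
Total ventilation:
Q_total = 1.96 + 15.18
= 17.14 m^3/s


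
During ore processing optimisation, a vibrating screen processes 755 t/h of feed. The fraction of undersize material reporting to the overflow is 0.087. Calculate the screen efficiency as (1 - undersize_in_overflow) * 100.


91.3%

Screen efficiency = (1 - fraction of undersize in overflow) * 100
= (1 - 0.087) * 100
= 0.913 * 100
= 91.3%


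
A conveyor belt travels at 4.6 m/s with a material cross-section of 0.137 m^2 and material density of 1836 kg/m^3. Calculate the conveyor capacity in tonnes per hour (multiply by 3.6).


4165.3699 t/h

Volumetric flow = speed * area
= 4.6 * 0.137 = 0.6302 m^3/s
Mass flow = volumetric * density
= 0.6302 * 1836 = 1157.0472 kg/s
Convert to t/h: multiply by 3.6
Capacity = 1157.0472 * 3.6
= 4165.3699 t/h


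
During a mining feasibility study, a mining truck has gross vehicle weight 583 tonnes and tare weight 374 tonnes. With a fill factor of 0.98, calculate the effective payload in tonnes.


204.82 tonnes

Maximum payload = gross - tare
= 583 - 374 = 209 tonnes
Effective payload = max payload * fill factor
= 209 * 0.98
= 204.82 tonnes


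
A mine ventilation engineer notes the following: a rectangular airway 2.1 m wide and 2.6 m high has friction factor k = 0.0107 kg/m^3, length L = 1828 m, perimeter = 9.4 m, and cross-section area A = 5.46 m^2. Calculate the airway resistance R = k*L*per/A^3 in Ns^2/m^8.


1.1296 Ns^2/m^8

Compute the numerator:
k * L * per = 0.0107 * 1828 * 9.4
= 183.86024
Compute the denominator:
A^3 = 5.46^3 = 162.771336
Resistance:
R = 183.86024 / 162.771336
= 1.1296 Ns^2/m^8


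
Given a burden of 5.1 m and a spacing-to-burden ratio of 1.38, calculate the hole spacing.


Spacing = burden * ratio
= 5.1 * 1.38
= 7.038 m

7.038 m


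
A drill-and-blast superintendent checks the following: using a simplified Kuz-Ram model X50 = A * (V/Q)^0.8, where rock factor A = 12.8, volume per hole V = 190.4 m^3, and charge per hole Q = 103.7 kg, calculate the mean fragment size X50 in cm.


Compute V/Q:
V/Q = 190.4 / 103.7 = 1.836065574
Raise to the power 0.8:
(V/Q)^0.8 = 1.836065574^0.8 = 1.625962594
Multiply by A:
X50 = 12.8 * 1.625962594
= 20.8123 cm

20.8123 cm


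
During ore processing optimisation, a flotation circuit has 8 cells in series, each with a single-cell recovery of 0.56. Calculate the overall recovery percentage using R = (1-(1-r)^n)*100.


99.8595%

Complement of single-cell recovery:
1 - r = 1 - 0.56 = 0.44
Raise to power n:
(1 - r)^8 = 0.44^8 = 0.001404822363
Overall recovery:
R = (1 - 0.001404822363) * 100
= 99.8595%


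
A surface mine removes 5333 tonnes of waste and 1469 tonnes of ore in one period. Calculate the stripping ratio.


Stripping ratio = waste tonnage / ore tonnage
= 5333 / 1469
= 3.6304

3.6304


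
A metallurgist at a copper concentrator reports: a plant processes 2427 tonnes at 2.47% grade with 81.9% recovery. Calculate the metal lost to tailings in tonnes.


10.8504 tonnes

Total metal in feed:
= 2427 * 2.47 / 100 = 59.9469 tonnes
Metal recovered:
= 59.9469 * 81.9 / 100 = 49.0965111 tonnes
Metal lost to tailings:
= 59.9469 - 49.0965111
= 10.8504 tonnes


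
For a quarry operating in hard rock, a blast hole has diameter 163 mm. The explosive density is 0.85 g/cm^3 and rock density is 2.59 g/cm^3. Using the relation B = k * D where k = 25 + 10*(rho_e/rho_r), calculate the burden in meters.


4.6099 m

First, compute k:
rho_e / rho_r = 0.85 / 2.59 = 0.3281853282
k = 25 + 10 * 0.3281853282 = 28.28185328
Then, compute burden:
B = k * D / 1000 = 28.28185328 * 163 / 1000
= 4609.942085 / 1000
= 4.6099 m


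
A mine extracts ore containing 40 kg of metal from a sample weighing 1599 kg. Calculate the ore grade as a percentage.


2.5016%

Ore grade = (metal mass / ore mass) * 100
= (40 / 1599) * 100
= 0.02501563477 * 100
= 2.5016%


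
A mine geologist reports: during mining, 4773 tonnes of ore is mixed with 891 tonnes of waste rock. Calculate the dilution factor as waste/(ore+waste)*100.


Total material = ore + waste
= 4773 + 891 = 5664 tonnes
Dilution = waste / total * 100
= 891 / 5664 * 100
= 0.157309322 * 100
= 15.7309%

15.7309%


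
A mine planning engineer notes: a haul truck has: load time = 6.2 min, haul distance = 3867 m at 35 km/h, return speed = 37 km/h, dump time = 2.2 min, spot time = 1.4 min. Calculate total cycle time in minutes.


22.7 min

Convert haul speed to m/min: 35 * 1000/60 = 583.3333333 m/min
Haul time = 3867 / 583.3333333 = 6.629142857 min
Convert return speed to m/min: 37 * 1000/60 = 616.6666667 m/min
Return time = 3867 / 616.6666667 = 6.270810811 min
Total cycle time:
= 6.2 + 6.629142857 + 2.2 + 6.270810811 + 1.4
= 22.7 min


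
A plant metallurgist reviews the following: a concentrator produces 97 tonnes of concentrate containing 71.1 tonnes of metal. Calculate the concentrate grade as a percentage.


73.299%

Grade = (metal in concentrate / concentrate mass) * 100
= (71.1 / 97) * 100
= 0.7329896907 * 100
= 73.299%


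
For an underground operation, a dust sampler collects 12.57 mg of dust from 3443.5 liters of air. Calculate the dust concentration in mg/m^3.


Convert liters to m^3: 1 m^3 = 1000 L
Concentration = mass / volume * 1000
= 12.57 / 3443.5 * 1000
= 0.003650355743 * 1000
= 3.6504 mg/m^3

3.6504 mg/m^3


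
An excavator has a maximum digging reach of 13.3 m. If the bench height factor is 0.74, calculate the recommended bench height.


Bench height = reach * factor
= 13.3 * 0.74
= 9.842 m

9.842 m


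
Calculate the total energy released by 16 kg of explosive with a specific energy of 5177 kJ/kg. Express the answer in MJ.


82.832 MJ

Energy = mass * specific_energy / 1000
= 16 * 5177 / 1000
= 82832 / 1000
= 82.832 MJ


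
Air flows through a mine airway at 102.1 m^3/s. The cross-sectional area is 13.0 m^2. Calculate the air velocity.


7.8538 m/s

Velocity = flow rate / cross-sectional area
= 102.1 / 13.0
= 7.8538 m/s


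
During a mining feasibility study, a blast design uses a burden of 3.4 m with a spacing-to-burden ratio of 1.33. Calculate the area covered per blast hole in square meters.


15.3748 m^2

First, find the spacing:
Spacing = burden * ratio = 3.4 * 1.33
= 4.522 m
Then, calculate the area:
Area = burden * spacing = 3.4 * 4.522
= 15.3748 m^2


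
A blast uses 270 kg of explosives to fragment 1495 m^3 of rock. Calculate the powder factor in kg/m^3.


Powder factor = explosive mass / rock volume
= 270 / 1495
= 0.1806 kg/m^3

0.1806 kg/m^3


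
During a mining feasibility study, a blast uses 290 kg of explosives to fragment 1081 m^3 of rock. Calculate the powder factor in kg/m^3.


0.2683 kg/m^3

Powder factor = explosive mass / rock volume
= 290 / 1081
= 0.2683 kg/m^3


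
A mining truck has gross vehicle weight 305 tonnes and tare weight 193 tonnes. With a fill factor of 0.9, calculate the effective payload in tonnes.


Maximum payload = gross - tare
= 305 - 193 = 112 tonnes
Effective payload = max payload * fill factor
= 112 * 0.9
= 100.8 tonnes

100.8 tonnes


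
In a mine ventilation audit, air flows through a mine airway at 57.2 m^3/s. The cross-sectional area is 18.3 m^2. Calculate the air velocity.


Velocity = flow rate / cross-sectional area
= 57.2 / 18.3
= 3.1257 m/s

3.1257 m/s


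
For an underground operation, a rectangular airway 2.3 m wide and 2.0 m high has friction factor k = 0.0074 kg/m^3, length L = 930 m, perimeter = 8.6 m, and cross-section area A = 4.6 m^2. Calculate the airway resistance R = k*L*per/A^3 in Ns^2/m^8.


Compute the numerator:
k * L * per = 0.0074 * 930 * 8.6
= 59.1852
Compute the denominator:
A^3 = 4.6^3 = 97.336
Resistance:
R = 59.1852 / 97.336
= 0.6081 Ns^2/m^8

0.6081 Ns^2/m^8


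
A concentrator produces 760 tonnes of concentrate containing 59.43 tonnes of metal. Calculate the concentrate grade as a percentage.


7.8197%

Grade = (metal in concentrate / concentrate mass) * 100
= (59.43 / 760) * 100
= 0.07819736842 * 100
= 7.8197%


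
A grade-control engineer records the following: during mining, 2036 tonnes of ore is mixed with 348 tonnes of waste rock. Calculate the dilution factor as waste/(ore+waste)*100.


14.5973%

Total material = ore + waste
= 2036 + 348 = 2384 tonnes
Dilution = waste / total * 100
= 348 / 2384 * 100
= 0.1459731544 * 100
= 14.5973%


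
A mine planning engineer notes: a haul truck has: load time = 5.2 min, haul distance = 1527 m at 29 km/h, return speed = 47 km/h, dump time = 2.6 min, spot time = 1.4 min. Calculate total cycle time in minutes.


14.3087 min

Convert haul speed to m/min: 29 * 1000/60 = 483.3333333 m/min
Haul time = 1527 / 483.3333333 = 3.159310345 min
Convert return speed to m/min: 47 * 1000/60 = 783.3333333 m/min
Return time = 1527 / 783.3333333 = 1.949361702 min
Total cycle time:
= 5.2 + 3.159310345 + 2.6 + 1.949361702 + 1.4
= 14.3087 min


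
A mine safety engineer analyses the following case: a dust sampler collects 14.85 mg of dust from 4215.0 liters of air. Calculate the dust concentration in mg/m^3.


3.5231 mg/m^3

Convert liters to m^3: 1 m^3 = 1000 L
Concentration = mass / volume * 1000
= 14.85 / 4215.0 * 1000
= 0.003523131673 * 1000
= 3.5231 mg/m^3


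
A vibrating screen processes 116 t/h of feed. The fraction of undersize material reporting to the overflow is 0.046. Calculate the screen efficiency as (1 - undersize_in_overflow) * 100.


95.4%

Screen efficiency = (1 - fraction of undersize in overflow) * 100
= (1 - 0.046) * 100
= 0.954 * 100
= 95.4%


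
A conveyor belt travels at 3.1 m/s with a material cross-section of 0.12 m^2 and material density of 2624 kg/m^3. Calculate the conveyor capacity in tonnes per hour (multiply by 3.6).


3514.0608 t/h

Volumetric flow = speed * area
= 3.1 * 0.12 = 0.372 m^3/s
Mass flow = volumetric * density
= 0.372 * 2624 = 976.128 kg/s
Convert to t/h: multiply by 3.6
Capacity = 976.128 * 3.6
= 3514.0608 t/h


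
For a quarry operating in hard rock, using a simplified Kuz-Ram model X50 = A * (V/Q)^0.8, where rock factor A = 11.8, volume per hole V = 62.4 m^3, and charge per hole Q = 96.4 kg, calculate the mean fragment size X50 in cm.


8.3324 cm

Compute V/Q:
V/Q = 62.4 / 96.4 = 0.6473029046
Raise to the power 0.8:
(V/Q)^0.8 = 0.6473029046^0.8 = 0.7061322465
Multiply by A:
X50 = 11.8 * 0.7061322465
= 8.3324 cm


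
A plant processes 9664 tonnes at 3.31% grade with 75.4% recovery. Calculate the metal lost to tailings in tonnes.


78.6901 tonnes

Total metal in feed:
= 9664 * 3.31 / 100 = 319.8784 tonnes
Metal recovered:
= 319.8784 * 75.4 / 100 = 241.1883136 tonnes
Metal lost to tailings:
= 319.8784 - 241.1883136
= 78.6901 tonnes


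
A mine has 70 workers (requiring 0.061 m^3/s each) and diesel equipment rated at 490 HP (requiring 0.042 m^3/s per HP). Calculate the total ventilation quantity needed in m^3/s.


24.85 m^3/s

Airflow for workers:
Q_people = 70 * 0.061 = 4.27 m^3/s
Airflow for diesel equipment:
Q_diesel = 490 * 0.042 = 20.58 m^3/s
Total ventilation:
Q_total = 4.27 + 20.58
= 24.85 m^3/s


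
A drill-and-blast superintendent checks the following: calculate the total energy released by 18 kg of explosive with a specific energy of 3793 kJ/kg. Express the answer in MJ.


Energy = mass * specific_energy / 1000
= 18 * 3793 / 1000
= 68274 / 1000
= 68.274 MJ

68.274 MJ


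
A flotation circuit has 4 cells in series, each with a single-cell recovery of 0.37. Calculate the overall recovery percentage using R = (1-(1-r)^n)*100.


84.247%

Complement of single-cell recovery:
1 - r = 1 - 0.37 = 0.63
Raise to power n:
(1 - r)^4 = 0.63^4 = 0.15752961
Overall recovery:
R = (1 - 0.15752961) * 100
= 84.247%


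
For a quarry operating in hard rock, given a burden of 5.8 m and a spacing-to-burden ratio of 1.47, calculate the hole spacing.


Spacing = burden * ratio
= 5.8 * 1.47
= 8.526 m

8.526 m


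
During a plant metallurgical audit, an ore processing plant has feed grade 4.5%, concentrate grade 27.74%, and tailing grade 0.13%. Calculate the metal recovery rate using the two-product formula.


Using the two-product formula:
R = 100 * c * (f - t) / (f * (c - t))
Numerator = 100 * 27.74 * (4.5 - 0.13)
= 100 * 27.74 * 4.37
= 12122.38
Denominator = 4.5 * (27.74 - 0.13)
= 4.5 * 27.61
= 124.245
R = 12122.38 / 124.245
= 97.5684%

97.5684%


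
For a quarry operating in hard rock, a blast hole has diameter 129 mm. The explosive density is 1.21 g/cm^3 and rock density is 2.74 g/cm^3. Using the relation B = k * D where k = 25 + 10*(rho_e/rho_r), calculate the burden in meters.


3.7947 m

First, compute k:
rho_e / rho_r = 1.21 / 2.74 = 0.4416058394
k = 25 + 10 * 0.4416058394 = 29.41605839
Then, compute burden:
B = k * D / 1000 = 29.41605839 * 129 / 1000
= 3794.671533 / 1000
= 3.7947 m


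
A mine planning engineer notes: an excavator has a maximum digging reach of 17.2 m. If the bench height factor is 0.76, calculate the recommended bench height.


Bench height = reach * factor
= 17.2 * 0.76
= 13.072 m

13.072 m


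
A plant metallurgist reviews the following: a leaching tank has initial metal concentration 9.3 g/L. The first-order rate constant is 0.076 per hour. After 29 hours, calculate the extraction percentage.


88.9639%

Compute the exponent:
-k * t = -0.076 * 29 = -2.204
Remaining concentration:
C = 9.3 * exp(-2.204)
= 9.3 * 0.110360831
= 1.026355728 g/L
Extracted = 9.3 - 1.026355728 = 8.273644272 g/L
Extraction % = 8.273644272 / 9.3 * 100
= 88.9639%


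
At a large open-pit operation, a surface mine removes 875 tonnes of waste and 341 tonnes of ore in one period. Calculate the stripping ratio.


2.566

Stripping ratio = waste tonnage / ore tonnage
= 875 / 341
= 2.566


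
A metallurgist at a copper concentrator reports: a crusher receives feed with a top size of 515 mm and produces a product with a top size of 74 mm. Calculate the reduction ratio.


6.9595

Reduction ratio = feed size / product size
= 515 / 74
= 6.9595


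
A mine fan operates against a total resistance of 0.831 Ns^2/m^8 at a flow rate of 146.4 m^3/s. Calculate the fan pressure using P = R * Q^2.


Compute Q^2:
Q^2 = 146.4^2 = 21432.96
Compute pressure:
P = R * Q^2 = 0.831 * 21432.96
= 17810.7898 Pa

17810.7898 Pa


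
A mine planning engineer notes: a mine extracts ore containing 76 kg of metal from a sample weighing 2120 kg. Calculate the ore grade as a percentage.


3.5849%

Ore grade = (metal mass / ore mass) * 100
= (76 / 2120) * 100
= 0.0358490566 * 100
= 3.5849%


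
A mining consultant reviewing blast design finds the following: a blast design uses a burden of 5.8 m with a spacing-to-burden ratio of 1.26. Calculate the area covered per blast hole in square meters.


42.3864 m^2

First, find the spacing:
Spacing = burden * ratio = 5.8 * 1.26
= 7.308 m
Then, calculate the area:
Area = burden * spacing = 5.8 * 7.308
= 42.3864 m^2


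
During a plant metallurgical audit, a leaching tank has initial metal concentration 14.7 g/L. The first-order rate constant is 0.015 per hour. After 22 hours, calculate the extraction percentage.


Compute the exponent:
-k * t = -0.015 * 22 = -0.33
Remaining concentration:
C = 14.7 * exp(-0.33)
= 14.7 * 0.7189237334
= 10.56817888 g/L
Extracted = 14.7 - 10.56817888 = 4.131821119 g/L
Extraction % = 4.131821119 / 14.7 * 100
= 28.1076%

28.1076%


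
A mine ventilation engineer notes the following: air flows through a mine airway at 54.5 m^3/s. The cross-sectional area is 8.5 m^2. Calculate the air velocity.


Velocity = flow rate / cross-sectional area
= 54.5 / 8.5
= 6.4118 m/s

6.4118 m/s


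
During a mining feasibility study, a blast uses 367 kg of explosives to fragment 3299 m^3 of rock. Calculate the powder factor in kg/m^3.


Powder factor = explosive mass / rock volume
= 367 / 3299
= 0.1112 kg/m^3

0.1112 kg/m^3


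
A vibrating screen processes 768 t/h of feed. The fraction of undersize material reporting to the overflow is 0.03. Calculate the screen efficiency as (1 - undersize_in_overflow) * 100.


97.0%

Screen efficiency = (1 - fraction of undersize in overflow) * 100
= (1 - 0.03) * 100
= 0.97 * 100
= 97.0%


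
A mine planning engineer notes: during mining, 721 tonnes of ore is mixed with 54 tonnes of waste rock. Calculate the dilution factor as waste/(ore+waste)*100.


Total material = ore + waste
= 721 + 54 = 775 tonnes
Dilution = waste / total * 100
= 54 / 775 * 100
= 0.06967741935 * 100
= 6.9677%

6.9677%


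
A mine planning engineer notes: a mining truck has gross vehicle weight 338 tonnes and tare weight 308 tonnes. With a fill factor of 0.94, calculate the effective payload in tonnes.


28.2 tonnes

Maximum payload = gross - tare
= 338 - 308 = 30 tonnes
Effective payload = max payload * fill factor
= 30 * 0.94
= 28.2 tonnes


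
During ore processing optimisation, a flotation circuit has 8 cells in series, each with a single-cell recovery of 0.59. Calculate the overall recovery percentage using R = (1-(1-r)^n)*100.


99.9202%

Complement of single-cell recovery:
1 - r = 1 - 0.59 = 0.41
Raise to power n:
(1 - r)^8 = 0.41^8 = 0.0007984925229
Overall recovery:
R = (1 - 0.0007984925229) * 100
= 99.9202%


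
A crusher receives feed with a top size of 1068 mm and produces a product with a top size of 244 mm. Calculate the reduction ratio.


Reduction ratio = feed size / product size
= 1068 / 244
= 4.377

4.377


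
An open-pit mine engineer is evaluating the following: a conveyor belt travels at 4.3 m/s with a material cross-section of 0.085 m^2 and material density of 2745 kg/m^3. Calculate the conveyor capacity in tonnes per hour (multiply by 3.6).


Volumetric flow = speed * area
= 4.3 * 0.085 = 0.3655 m^3/s
Mass flow = volumetric * density
= 0.3655 * 2745 = 1003.2975 kg/s
Convert to t/h: multiply by 3.6
Capacity = 1003.2975 * 3.6
= 3611.871 t/h

3611.871 t/h
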